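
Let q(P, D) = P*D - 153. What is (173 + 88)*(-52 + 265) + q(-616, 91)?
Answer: -616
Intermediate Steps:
q(P, D) = -153 + D*P (q(P, D) = D*P - 153 = -153 + D*P)
(173 + 88)*(-52 + 265) + q(-616, 91) = (173 + 88)*(-52 + 265) + (-153 + 91*(-616)) = 261*213 + (-153 - 56056) = 55593 - 56209 = -616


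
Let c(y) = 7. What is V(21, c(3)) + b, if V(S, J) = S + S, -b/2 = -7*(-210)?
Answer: -2898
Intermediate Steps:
b = -2940 (b = -(-14)*(-210) = -2*1470 = -2940)
V(S, J) = 2*S
V(21, c(3)) + b = 2*21 - 2940 = 42 - 2940 = -2898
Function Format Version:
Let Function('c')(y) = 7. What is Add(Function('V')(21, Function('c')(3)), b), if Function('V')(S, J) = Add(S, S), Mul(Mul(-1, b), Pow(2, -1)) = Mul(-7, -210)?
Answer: -2898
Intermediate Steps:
b = -2940 (b = Mul(-2, Mul(-7, -210)) = Mul(-2, 1470) = -2940)
Function('V')(S, J) = Mul(2, S)
Add(Function('V')(21, Function('c')(3)), b) = Add(Mul(2, 21), -2940) = Add(42, -2940) = -2898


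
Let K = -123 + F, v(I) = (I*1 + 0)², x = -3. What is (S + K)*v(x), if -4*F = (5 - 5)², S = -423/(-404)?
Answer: -443421/404 ≈ -1097.6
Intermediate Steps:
S = 423/404 (S = -423*(-1/404) = 423/404 ≈ 1.0470)
v(I) = I² (v(I) = (I + 0)² = I²)
F = 0 (F = -(5 - 5)²/4 = -¼*0² = -¼*0 = 0)
K = -123 (K = -123 + 0 = -123)
(S + K)*v(x) = (423/404 - 123)*(-3)² = -49269/404*9 = -443421/404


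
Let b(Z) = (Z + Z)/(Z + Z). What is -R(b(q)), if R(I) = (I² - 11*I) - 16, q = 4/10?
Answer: 26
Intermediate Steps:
q = ⅖ (q = 4*(⅒) = ⅖ ≈ 0.40000)
b(Z) = 1 (b(Z) = (2*Z)/((2*Z)) = (2*Z)*(1/(2*Z)) = 1)
R(I) = -16 + I² - 11*I
-R(b(q)) = -(-16 + 1² - 11*1) = -(-16 + 1 - 11) = -1*(-26) = 26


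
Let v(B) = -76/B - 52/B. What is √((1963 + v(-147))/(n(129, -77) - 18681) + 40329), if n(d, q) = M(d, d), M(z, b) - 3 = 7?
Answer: 2*√1549994212950873/392091 ≈ 200.82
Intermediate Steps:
M(z, b) = 10 (M(z, b) = 3 + 7 = 10)
n(d, q) = 10
v(B) = -128/B
√((1963 + v(-147))/(n(129, -77) - 18681) + 40329) = √((1963 - 128/(-147))/(10 - 18681) + 40329) = √((1963 - 128*(-1/147))/(-18671) + 40329) = √((1963 + 128/147)*(-1/18671) + 40329) = √((288689/147)*(-1/18671) + 40329) = √(-288689/2744637 + 40329) = √(110688176884/2744637) = 2*√1549994212950873/392091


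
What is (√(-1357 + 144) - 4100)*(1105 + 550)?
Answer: -6785500 + 1655*I*√1213 ≈ -6.7855e+6 + 57641.0*I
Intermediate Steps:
(√(-1357 + 144) - 4100)*(1105 + 550) = (√(-1213) - 4100)*1655 = (I*√1213 - 4100)*1655 = (-4100 + I*√1213)*1655 = -6785500 + 1655*I*√1213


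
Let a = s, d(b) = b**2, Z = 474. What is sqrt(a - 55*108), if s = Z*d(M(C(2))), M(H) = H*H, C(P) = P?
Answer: 2*sqrt(411) ≈ 40.546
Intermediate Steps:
M(H) = H**2
s = 7584 (s = 474*(2**2)**2 = 474*4**2 = 474*16 = 7584)
a = 7584
sqrt(a - 55*108) = sqrt(7584 - 55*108) = sqrt(7584 - 5940) = sqrt(1644) = 2*sqrt(411)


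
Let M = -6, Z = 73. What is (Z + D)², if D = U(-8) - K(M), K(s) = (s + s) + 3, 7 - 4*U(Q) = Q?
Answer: 117649/16 ≈ 7353.1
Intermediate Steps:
U(Q) = 7/4 - Q/4
K(s) = 3 + 2*s (K(s) = 2*s + 3 = 3 + 2*s)
D = 51/4 (D = (7/4 - ¼*(-8)) - (3 + 2*(-6)) = (7/4 + 2) - (3 - 12) = 15/4 - 1*(-9) = 15/4 + 9 = 51/4 ≈ 12.750)
(Z + D)² = (73 + 51/4)² = (343/4)² = 117649/16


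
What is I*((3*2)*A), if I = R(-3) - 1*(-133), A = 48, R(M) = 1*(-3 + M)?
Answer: 36576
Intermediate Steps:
R(M) = -3 + M
I = 127 (I = (-3 - 3) - 1*(-133) = -6 + 133 = 127)
I*((3*2)*A) = 127*((3*2)*48) = 127*(6*48) = 127*288 = 36576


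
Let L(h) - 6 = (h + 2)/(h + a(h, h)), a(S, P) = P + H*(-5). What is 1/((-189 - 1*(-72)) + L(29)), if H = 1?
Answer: -53/5852 ≈ -0.0090567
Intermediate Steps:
a(S, P) = -5 + P (a(S, P) = P + 1*(-5) = P - 5 = -5 + P)
L(h) = 6 + (2 + h)/(-5 + 2*h) (L(h) = 6 + (h + 2)/(h + (-5 + h)) = 6 + (2 + h)/(-5 + 2*h))
1/((-189 - 1*(-72)) + L(29)) = 1/((-189 - 1*(-72)) + (-28 + 13*29)/(-5 + 2*29)) = 1/((-189 + 72) + (-28 + 377)/(-5 + 58)) = 1/(-117 + 349/53) = 1/(-5852/53) = -53/5852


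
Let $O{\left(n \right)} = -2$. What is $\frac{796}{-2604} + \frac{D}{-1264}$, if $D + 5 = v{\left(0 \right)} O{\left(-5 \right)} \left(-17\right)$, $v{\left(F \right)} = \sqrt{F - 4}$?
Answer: $- \frac{248281}{822864} - \frac{17 i}{316} \approx -0.30173 - 0.053797 i$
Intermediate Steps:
$v{\left(F \right)} = \sqrt{-4 + F}$
$D = -5 + 68 i$ ($D = -5 + \sqrt{-4 + 0} \left(-2\right) \left(-17\right) = -5 + \sqrt{-4} \left(-2\right) \left(-17\right) = -5 + 2 i \left(-2\right) \left(-17\right) = -5 + - 4 i \left(-17\right) = -5 + 68 i \approx -5.0 + 68.0 i$)
$\frac{796}{-2604} + \frac{D}{-1264} = \frac{796}{-2604} + \frac{-5 + 68 i}{-1264} = 796 \left(- \frac{1}{2604}\right) + \left(-5 + 68 i\right) \left(- \frac{1}{1264}\right) = - \frac{199}{651} + \left(\frac{5}{1264} - \frac{17 i}{316}\right) = - \frac{248281}{822864} - \frac{17 i}{316}$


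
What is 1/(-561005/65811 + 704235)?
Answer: 65811/46345848580 ≈ 1.4200e-6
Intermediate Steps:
1/(-561005/65811 + 704235) = 1/(46345848580/65811) = 65811/46345848580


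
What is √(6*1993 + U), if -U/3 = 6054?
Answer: 2*I*√1551 ≈ 78.766*I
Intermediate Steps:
U = -18162 (U = -3*6054 = -18162)
√(6*1993 + U) = √(6*1993 - 18162) = √(11958 - 18162) = √(-6204) = 2*I*√1551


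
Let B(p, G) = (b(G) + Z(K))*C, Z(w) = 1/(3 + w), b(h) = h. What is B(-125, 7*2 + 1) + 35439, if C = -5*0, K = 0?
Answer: 35439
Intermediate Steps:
C = 0
B(p, G) = 0 (B(p, G) = (G + 1/(3 + 0))*0 = (G + 1/3)*0 = (G + ⅓)*0 = (⅓ + G)*0 = 0)
B(-125, 7*2 + 1) + 35439 = 0 + 35439 = 35439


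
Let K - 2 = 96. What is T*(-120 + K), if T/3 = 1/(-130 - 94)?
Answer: 33/112 ≈ 0.29464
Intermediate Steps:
K = 98 (K = 2 + 96 = 98)
T = -3/224 (T = 3/(-130 - 94) = 3/(-224) = 3*(-1/224) = -3/224 ≈ -0.013393)
T*(-120 + K) = -3*(-120 + 98)/224 = -3/224*(-22) = 33/112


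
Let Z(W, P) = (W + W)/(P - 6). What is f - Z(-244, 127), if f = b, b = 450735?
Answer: 54539423/121 ≈ 4.5074e+5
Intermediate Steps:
Z(W, P) = 2*W/(-6 + P) (Z(W, P) = (2*W)/(-6 + P) = 2*W/(-6 + P))
f = 450735
f - Z(-244, 127) = 450735 - 2*(-244)/(-6 + 127) = 450735 - 2*(-244)/121 = 450735 - 1*(-488/121) = 450735 + 488/121 = 54539423/121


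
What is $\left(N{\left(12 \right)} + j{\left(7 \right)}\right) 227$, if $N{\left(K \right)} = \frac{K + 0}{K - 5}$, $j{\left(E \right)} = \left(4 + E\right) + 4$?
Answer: $\frac{26559}{7} \approx 3794.1$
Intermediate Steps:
$j{\left(E \right)} = 8 + E$
$N{\left(K \right)} = \frac{K}{-5 + K}$
$\left(N{\left(12 \right)} + j{\left(7 \right)}\right) 227 = \left(\frac{12}{-5 + 12} + \left(8 + 7\right)\right) 227 = \left(\frac{12}{7} + 15\right) 227 = \frac{117}{7} \cdot 227 = \frac{26559}{7}$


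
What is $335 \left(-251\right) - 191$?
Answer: $-84276$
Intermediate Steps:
$335 \left(-251\right) - 191 = -84085 - 191 = -84276$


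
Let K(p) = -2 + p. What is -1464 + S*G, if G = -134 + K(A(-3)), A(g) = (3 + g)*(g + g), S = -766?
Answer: 102712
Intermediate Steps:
A(g) = 2*g*(3 + g) (A(g) = (3 + g)*(2*g) = 2*g*(3 + g))
G = -136 (G = -134 + (-2 + 2*(-3)*(3 - 3)) = -134 + (-2 + 2*(-3)*0) = -134 + (-2 + 0) = -134 - 2 = -136)
-1464 + S*G = -1464 - 766*(-136) = -1464 + 104176 = 102712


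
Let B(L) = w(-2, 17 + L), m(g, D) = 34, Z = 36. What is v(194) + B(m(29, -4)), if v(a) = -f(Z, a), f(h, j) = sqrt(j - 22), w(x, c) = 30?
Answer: 30 - 2*sqrt(43) ≈ 16.885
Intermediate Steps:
B(L) = 30
f(h, j) = sqrt(-22 + j)
v(a) = -sqrt(-22 + a)
v(194) + B(m(29, -4)) = -sqrt(-22 + 194) + 30 = -sqrt(172) + 30 = -2*sqrt(43) + 30 = 30 - 2*sqrt(43)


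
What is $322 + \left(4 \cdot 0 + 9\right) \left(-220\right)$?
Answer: $-1658$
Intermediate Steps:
$322 + \left(4 \cdot 0 + 9\right) \left(-220\right) = 322 + \left(0 + 9\right) \left(-220\right) = 322 + 9 \left(-220\right) = 322 - 1980 = -1658$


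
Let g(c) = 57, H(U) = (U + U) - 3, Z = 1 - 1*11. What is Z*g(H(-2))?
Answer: -570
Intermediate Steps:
Z = -10 (Z = 1 - 11 = -10)
H(U) = -3 + 2*U (H(U) = 2*U - 3 = -3 + 2*U)
Z*g(H(-2)) = -10*57 = -570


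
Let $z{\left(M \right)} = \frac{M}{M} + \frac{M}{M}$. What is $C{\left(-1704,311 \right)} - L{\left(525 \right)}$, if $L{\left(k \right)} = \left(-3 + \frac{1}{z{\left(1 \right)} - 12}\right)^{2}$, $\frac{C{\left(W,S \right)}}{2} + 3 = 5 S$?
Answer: $\frac{309439}{100} \approx 3094.4$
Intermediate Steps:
$z{\left(M \right)} = 2$ ($z{\left(M \right)} = 1 + 1 = 2$)
$C{\left(W,S \right)} = -6 + 10 S$ ($C{\left(W,S \right)} = -6 + 2 \cdot 5 S = -6 + 10 S$)
$L{\left(k \right)} = \frac{961}{100}$ ($L{\left(k \right)} = \left(-3 + \frac{1}{2 - 12}\right)^{2} = \left(-3 + \frac{1}{-10}\right)^{2} = \left(-3 - \frac{1}{10}\right)^{2} = \left(- \frac{31}{10}\right)^{2} = \frac{961}{100}$)
$C{\left(-1704,311 \right)} - L{\left(525 \right)} = \left(-6 + 10 \cdot 311\right) - \frac{961}{100} = \left(-6 + 3110\right) - \frac{961}{100} = 3104 - \frac{961}{100} = \frac{309439}{100}$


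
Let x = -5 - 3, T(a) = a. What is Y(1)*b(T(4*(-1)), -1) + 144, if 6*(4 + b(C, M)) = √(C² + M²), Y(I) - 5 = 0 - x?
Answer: 92 + 13*√17/6 ≈ 100.93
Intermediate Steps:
x = -8
Y(I) = 13 (Y(I) = 5 + (0 - 1*(-8)) = 5 + (0 + 8) = 5 + 8 = 13)
b(C, M) = -4 + √(C² + M²)/6
Y(1)*b(T(4*(-1)), -1) + 144 = 13*(-4 + √((4*(-1))² + (-1)²)/6) + 144 = 13*(-4 + √((-4)² + 1)/6) + 144 = 13*(-4 + √(16 + 1)/6) + 144 = 13*(-4 + √17/6) + 144 = (-52 + 13*√17/6) + 144 = 92 + 13*√17/6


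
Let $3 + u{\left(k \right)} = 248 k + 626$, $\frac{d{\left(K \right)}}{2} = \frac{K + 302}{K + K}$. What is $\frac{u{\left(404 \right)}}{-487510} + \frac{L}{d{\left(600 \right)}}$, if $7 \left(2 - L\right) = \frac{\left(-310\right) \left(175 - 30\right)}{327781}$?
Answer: $\frac{114679121837829}{100895519766734} \approx 1.1366$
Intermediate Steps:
$d{\left(K \right)} = \frac{302 + K}{K}$ ($d{\left(K \right)} = 2 \frac{K + 302}{K + K} = 2 \frac{302 + K}{2 K} = \frac{302 + K}{K}$)
$L = \frac{4633884}{2294467}$ ($L = 2 - \frac{- 310 \left(175 - 30\right) \frac{1}{327781}}{7} = 2 - \frac{\left(-310\right) 145 \cdot \frac{1}{327781}}{7} = 2 - \frac{\left(-44950\right) \frac{1}{327781}}{7} = 2 - - \frac{44950}{2294467} = 2 + \frac{44950}{2294467} = \frac{4633884}{2294467} \approx 2.0196$)
$u{\left(k \right)} = 623 + 248 k$ ($u{\left(k \right)} = -3 + \left(248 k + 626\right) = -3 + \left(626 + 248 k\right) = 623 + 248 k$)
$\frac{u{\left(404 \right)}}{-487510} + \frac{L}{d{\left(600 \right)}} = \frac{623 + 248 \cdot 404}{-487510} + \frac{4633884}{2294467 \frac{302 + 600}{600}} = \left(623 + 100192\right) \left(- \frac{1}{487510}\right) + \frac{4633884}{2294467 \cdot \frac{1}{600} \cdot 902} = 100815 \left(- \frac{1}{487510}\right) + \frac{4633884}{2294467 \cdot \frac{451}{300}} = - \frac{20163}{97502} + \frac{4633884}{2294467} \cdot \frac{300}{451} = - \frac{20163}{97502} + \frac{1390165200}{1034804617} = \frac{114679121837829}{100895519766734}$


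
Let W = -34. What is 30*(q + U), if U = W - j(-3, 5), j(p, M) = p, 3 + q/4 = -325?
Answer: -40290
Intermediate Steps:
q = -1312 (q = -12 + 4*(-325) = -12 - 1300 = -1312)
U = -31 (U = -34 - 1*(-3) = -34 + 3 = -31)
30*(q + U) = 30*(-1312 - 31) = 30*(-1343) = -40290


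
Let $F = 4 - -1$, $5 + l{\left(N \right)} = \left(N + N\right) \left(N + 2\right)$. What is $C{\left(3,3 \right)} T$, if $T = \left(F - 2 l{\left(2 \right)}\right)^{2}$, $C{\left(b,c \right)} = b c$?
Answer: $2601$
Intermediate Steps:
$l{\left(N \right)} = -5 + 2 N \left(2 + N\right)$ ($l{\left(N \right)} = -5 + \left(N + N\right) \left(N + 2\right) = -5 + 2 N \left(2 + N\right)$)
$F = 5$ ($F = 4 + 1 = 5$)
$T = 289$ ($T = \left(5 - 2 \left(-5 + 2 \cdot 2^{2} + 4 \cdot 2\right)\right)^{2} = \left(5 - 2 \left(-5 + 2 \cdot 4 + 8\right)\right)^{2} = \left(5 - 2 \left(-5 + 8 + 8\right)\right)^{2} = \left(5 - 22\right)^{2} = \left(-17\right)^{2} = 289$)
$C{\left(3,3 \right)} T = 3 \cdot 3 \cdot 289 = 9 \cdot 289 = 2601$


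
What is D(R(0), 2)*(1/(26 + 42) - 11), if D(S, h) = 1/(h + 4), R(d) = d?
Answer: -249/136 ≈ -1.8309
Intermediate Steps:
D(S, h) = 1/(4 + h)
D(R(0), 2)*(1/(26 + 42) - 11) = (1/(26 + 42) - 11)/(4 + 2) = (1/68 - 11)/6 = (⅙)*(-747/68) = -249/136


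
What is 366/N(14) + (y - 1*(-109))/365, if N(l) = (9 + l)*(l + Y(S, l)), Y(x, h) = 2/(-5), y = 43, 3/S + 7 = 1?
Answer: 452839/285430 ≈ 1.5865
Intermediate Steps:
S = -1/2 (S = 3/(-7 + 1) = 3/(-6) = 3*(-1/6) = -1/2 ≈ -0.50000)
Y(x, h) = -2/5 (Y(x, h) = 2*(-1/5) = -2/5)
N(l) = (9 + l)*(-2/5 + l) (N(l) = (9 + l)*(l - 2/5) = (9 + l)*(-2/5 + l))
366/N(14) + (y - 1*(-109))/365 = 366/(-18/5 + 14**2 + (43/5)*14) + (43 - 1*(-109))/365 = 366/(-18/5 + 196 + 602/5) + (43 + 109)*(1/365) = 366/(1564/5) + 152*(1/365) = 366*(5/1564) + 152/365 = 915/782 + 152/365 = 452839/285430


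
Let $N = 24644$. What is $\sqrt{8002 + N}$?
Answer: $\sqrt{32646} \approx 180.68$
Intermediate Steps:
$\sqrt{8002 + N} = \sqrt{8002 + 24644} = \sqrt{32646}$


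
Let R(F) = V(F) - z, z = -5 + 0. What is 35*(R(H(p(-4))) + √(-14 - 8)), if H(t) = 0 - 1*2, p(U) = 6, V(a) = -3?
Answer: 70 + 35*I*√22 ≈ 70.0 + 164.16*I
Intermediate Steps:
z = -5
H(t) = -2 (H(t) = 0 - 2 = -2)
R(F) = 2 (R(F) = -3 - 1*(-5) = -3 + 5 = 2)
35*(R(H(p(-4))) + √(-14 - 8)) = 35*(2 + √(-14 - 8)) = 35*(2 + √(-22)) = 35*(2 + I*√22) = 70 + 35*I*√22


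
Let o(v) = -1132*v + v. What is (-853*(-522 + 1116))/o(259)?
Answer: 168894/97643 ≈ 1.7297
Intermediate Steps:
o(v) = -1131*v
(-853*(-522 + 1116))/o(259) = (-853*(-522 + 1116))/((-1131*259)) = -853*594/(-292929) = -506682*(-1/292929) = 168894/97643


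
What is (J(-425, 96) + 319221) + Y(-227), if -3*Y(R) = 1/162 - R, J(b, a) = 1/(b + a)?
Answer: 51029423113/159894 ≈ 3.1915e+5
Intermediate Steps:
J(b, a) = 1/(a + b)
Y(R) = -1/486 + R/3 (Y(R) = -(1/162 - R)/3 = -1/486 + R/3)
(J(-425, 96) + 319221) + Y(-227) = (1/(96 - 425) + 319221) + (-1/486 + (⅓)*(-227)) = (1/(-329) + 319221) + (-1/486 - 227/3) = (-1/329 + 319221) - 36775/486 = 105023708/329 - 36775/486 = 51029423113/159894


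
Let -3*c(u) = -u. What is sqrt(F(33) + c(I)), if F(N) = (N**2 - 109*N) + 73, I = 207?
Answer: 13*I*sqrt(14) ≈ 48.642*I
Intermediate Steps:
F(N) = 73 + N**2 - 109*N
c(u) = u/3 (c(u) = -(-1)*u/3 = u/3)
sqrt(F(33) + c(I)) = sqrt((73 + 33**2 - 109*33) + (1/3)*207) = sqrt((73 + 1089 - 3597) + 69) = sqrt(-2435 + 69) = sqrt(-2366) = 13*I*sqrt(14)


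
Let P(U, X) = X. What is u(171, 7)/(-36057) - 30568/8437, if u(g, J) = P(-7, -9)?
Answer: -367371481/101404303 ≈ -3.6228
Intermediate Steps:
u(g, J) = -9
u(171, 7)/(-36057) - 30568/8437 = -9/(-36057) - 30568/8437 = -9*(-1/36057) - 30568*1/8437 = 3/12019 - 30568/8437 = -367371481/101404303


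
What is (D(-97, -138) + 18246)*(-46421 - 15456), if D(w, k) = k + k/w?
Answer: -108694004478/97 ≈ -1.1206e+9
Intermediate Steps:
(D(-97, -138) + 18246)*(-46421 - 15456) = ((-138 - 138/(-97)) + 18246)*(-46421 - 15456) = ((-138 - 138*(-1/97)) + 18246)*(-61877) = ((-138 + 138/97) + 18246)*(-61877) = (-13248/97 + 18246)*(-61877) = (1756614/97)*(-61877) = -108694004478/97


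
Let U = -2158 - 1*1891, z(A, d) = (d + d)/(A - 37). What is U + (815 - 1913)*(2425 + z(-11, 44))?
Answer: -2664686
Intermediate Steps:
z(A, d) = 2*d/(-37 + A) (z(A, d) = (2*d)/(-37 + A) = 2*d/(-37 + A))
U = -4049 (U = -2158 - 1891 = -4049)
U + (815 - 1913)*(2425 + z(-11, 44)) = -4049 + (815 - 1913)*(2425 + 2*44/(-37 - 11)) = -4049 - 1098*(2425 + 2*44/(-48)) = -4049 - 1098*(2425 + 2*44*(-1/48)) = -4049 - 1098*(2425 - 11/6) = -4049 - 1098*14539/6 = -4049 - 2660637 = -2664686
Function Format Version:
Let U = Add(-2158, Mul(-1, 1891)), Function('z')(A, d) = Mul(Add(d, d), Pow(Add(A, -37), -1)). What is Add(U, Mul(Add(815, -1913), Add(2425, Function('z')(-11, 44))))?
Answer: -2664686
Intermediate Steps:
Function('z')(A, d) = Mul(2, d, Pow(Add(-37, A), -1)) (Function('z')(A, d) = Mul(Mul(2, d), Pow(Add(-37, A), -1)) = Mul(2, d, Pow(Add(-37, A), -1)))
U = -4049 (U = Add(-2158, -1891) = -4049)
Add(U, Mul(Add(815, -1913), Add(2425, Function('z')(-11, 44)))) = Add(-4049, Mul(Add(815, -1913), Add(2425, Mul(2, 44, Pow(Add(-37, -11), -1))))) = Add(-4049, Mul(-1098, Add(2425, Mul(2, 44, Pow(-48, -1))))) = Add(-4049, Mul(-1098, Add(2425, Mul(2, 44, Rational(-1, 48))))) = Add(-4049, Mul(-1098, Add(2425, Rational(-11, 6)))) = Add(-4049, Mul(-1098, Rational(14539, 6))) = Add(-4049, -2660637) = -2664686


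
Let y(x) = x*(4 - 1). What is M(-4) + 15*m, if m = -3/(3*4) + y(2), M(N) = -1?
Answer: 341/4 ≈ 85.250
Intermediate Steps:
y(x) = 3*x (y(x) = x*3 = 3*x)
m = 23/4 (m = -3/(3*4) + 3*2 = -3/12 + 6 = (1/12)*(-3) + 6 = -¼ + 6 = 23/4 ≈ 5.7500)
M(-4) + 15*m = -1 + 15*(23/4) = -1 + 345/4 = 341/4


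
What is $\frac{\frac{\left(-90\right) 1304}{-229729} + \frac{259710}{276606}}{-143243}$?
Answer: $- \frac{1395839375}{137913535177077} \approx -1.0121 \cdot 10^{-5}$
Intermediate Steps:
$\frac{\frac{\left(-90\right) 1304}{-229729} + \frac{259710}{276606}}{-143243} = \left(\left(-117360\right) \left(- \frac{1}{229729}\right) + 259710 \cdot \frac{1}{276606}\right) \left(- \frac{1}{143243}\right) = \left(\frac{117360}{229729} + \frac{3935}{4191}\right) \left(- \frac{1}{143243}\right) = \frac{1395839375}{962794239} \left(- \frac{1}{143243}\right) = - \frac{1395839375}{137913535177077}$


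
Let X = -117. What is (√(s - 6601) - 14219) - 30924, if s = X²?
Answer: -45143 + 4*√443 ≈ -45059.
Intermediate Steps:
s = 13689 (s = (-117)² = 13689)
(√(s - 6601) - 14219) - 30924 = (√(13689 - 6601) - 14219) - 30924 = (√7088 - 14219) - 30924 = (4*√443 - 14219) - 30924 = (-14219 + 4*√443) - 30924 = -45143 + 4*√443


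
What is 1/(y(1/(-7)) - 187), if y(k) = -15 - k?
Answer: -7/1413 ≈ -0.0049540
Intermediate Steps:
1/(y(1/(-7)) - 187) = 1/((-15 - 1/(-7)) - 187) = 1/((-15 - 1*(-⅐)) - 187) = 1/((-15 + ⅐) - 187) = 1/(-104/7 - 187) = 1/(-1413/7) = -7/1413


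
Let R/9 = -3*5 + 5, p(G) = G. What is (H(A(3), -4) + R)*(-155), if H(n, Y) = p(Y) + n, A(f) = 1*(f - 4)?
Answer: 14725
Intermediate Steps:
A(f) = -4 + f (A(f) = 1*(-4 + f) = -4 + f)
H(n, Y) = Y + n
R = -90 (R = 9*(-3*5 + 5) = 9*(-15 + 5) = 9*(-10) = -90)
(H(A(3), -4) + R)*(-155) = ((-4 + (-4 + 3)) - 90)*(-155) = ((-4 - 1) - 90)*(-155) = (-5 - 90)*(-155) = -95*(-155) = 14725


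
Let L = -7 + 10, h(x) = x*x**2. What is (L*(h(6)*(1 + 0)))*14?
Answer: 9072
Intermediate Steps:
h(x) = x**3
L = 3
(L*(h(6)*(1 + 0)))*14 = (3*(6**3*(1 + 0)))*14 = (3*(216*1))*14 = (3*216)*14 = 648*14 = 9072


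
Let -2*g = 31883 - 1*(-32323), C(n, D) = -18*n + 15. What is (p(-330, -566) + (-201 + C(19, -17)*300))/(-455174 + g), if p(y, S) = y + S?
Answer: 14171/69611 ≈ 0.20357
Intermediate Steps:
C(n, D) = 15 - 18*n
p(y, S) = S + y
g = -32103 (g = -(31883 - 1*(-32323))/2 = -(31883 + 32323)/2 = -½*64206 = -32103)
(p(-330, -566) + (-201 + C(19, -17)*300))/(-455174 + g) = ((-566 - 330) + (-201 + (15 - 18*19)*300))/(-455174 - 32103) = (-896 + (-201 + (15 - 342)*300))/(-487277) = (-896 + (-201 - 327*300))*(-1/487277) = (-896 + (-201 - 98100))*(-1/487277) = (-896 - 98301)*(-1/487277) = -99197*(-1/487277) = 14171/69611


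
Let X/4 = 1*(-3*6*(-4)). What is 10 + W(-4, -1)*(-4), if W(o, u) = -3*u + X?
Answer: -1154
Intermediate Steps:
X = 288 (X = 4*(1*(-3*6*(-4))) = 4*(1*(-18*(-4))) = 4*(1*72) = 4*72 = 288)
W(o, u) = 288 - 3*u (W(o, u) = -3*u + 288 = 288 - 3*u)
10 + W(-4, -1)*(-4) = 10 + (288 - 3*(-1))*(-4) = 10 + (288 + 3)*(-4) = 10 + 291*(-4) = 10 - 1164 = -1154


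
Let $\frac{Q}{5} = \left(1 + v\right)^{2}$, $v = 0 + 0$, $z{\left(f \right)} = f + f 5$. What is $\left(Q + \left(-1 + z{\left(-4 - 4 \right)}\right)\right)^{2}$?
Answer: $1936$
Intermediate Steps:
$z{\left(f \right)} = 6 f$ ($z{\left(f \right)} = f + 5 f = 6 f$)
$v = 0$
$Q = 5$ ($Q = 5 \left(1 + 0\right)^{2} = 5 \cdot 1^{2} = 5 \cdot 1 = 5$)
$\left(Q + \left(-1 + z{\left(-4 - 4 \right)}\right)\right)^{2} = \left(5 + \left(-1 + 6 \left(-4 - 4\right)\right)\right)^{2} = \left(5 + \left(-1 + 6 \left(-8\right)\right)\right)^{2} = \left(5 - 49\right)^{2} = \left(-44\right)^{2} = 1936$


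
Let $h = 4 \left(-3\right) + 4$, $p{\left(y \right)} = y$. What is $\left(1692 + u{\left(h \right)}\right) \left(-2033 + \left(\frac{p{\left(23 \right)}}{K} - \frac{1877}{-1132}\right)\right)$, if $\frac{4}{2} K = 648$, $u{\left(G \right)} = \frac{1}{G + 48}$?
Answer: $- \frac{1260567355849}{366768} \approx -3.437 \cdot 10^{6}$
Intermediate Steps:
$h = -8$ ($h = -12 + 4 = -8$)
$u{\left(G \right)} = \frac{1}{48 + G}$
$K = 324$ ($K = \frac{1}{2} \cdot 648 = 324$)
$\left(1692 + u{\left(h \right)}\right) \left(-2033 + \left(\frac{p{\left(23 \right)}}{K} - \frac{1877}{-1132}\right)\right) = \left(1692 + \frac{1}{48 - 8}\right) \left(-2033 + \left(\frac{23}{324} - \frac{1877}{-1132}\right)\right) = \left(1692 + \frac{1}{40}\right) \left(-2033 + \left(23 \cdot \frac{1}{324} - - \frac{1877}{1132}\right)\right) = \left(1692 + \frac{1}{40}\right) \left(-2033 + \left(\frac{23}{324} + \frac{1877}{1132}\right)\right) = \frac{67681 \left(-2033 + \frac{79273}{45846}\right)}{40} = \frac{67681}{40} \left(- \frac{93125645}{45846}\right) = - \frac{1260567355849}{366768}$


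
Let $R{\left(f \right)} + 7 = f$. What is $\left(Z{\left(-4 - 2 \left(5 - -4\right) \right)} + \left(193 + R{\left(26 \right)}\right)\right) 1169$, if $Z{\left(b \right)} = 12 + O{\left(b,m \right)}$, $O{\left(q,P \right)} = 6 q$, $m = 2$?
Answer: $107548$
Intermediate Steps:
$R{\left(f \right)} = -7 + f$
$Z{\left(b \right)} = 12 + 6 b$
$\left(Z{\left(-4 - 2 \left(5 - -4\right) \right)} + \left(193 + R{\left(26 \right)}\right)\right) 1169 = \left(\left(12 + 6 \left(-4 - 2 \left(5 - -4\right)\right)\right) + \left(193 + \left(-7 + 26\right)\right)\right) 1169 = \left(\left(12 + 6 \left(-4 - 2 \left(5 + 4\right)\right)\right) + \left(193 + 19\right)\right) 1169 = \left(\left(12 + 6 \left(-4 - 18\right)\right) + 212\right) 1169 = \left(\left(12 + 6 \left(-22\right)\right) + 212\right) 1169 = \left(\left(12 - 132\right) + 212\right) 1169 = \left(-120 + 212\right) 1169 = 92 \cdot 1169 = 107548$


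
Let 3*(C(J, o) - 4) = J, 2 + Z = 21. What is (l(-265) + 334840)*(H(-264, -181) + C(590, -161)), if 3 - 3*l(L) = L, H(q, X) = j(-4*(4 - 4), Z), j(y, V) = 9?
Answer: 632011652/9 ≈ 7.0223e+7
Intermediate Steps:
Z = 19 (Z = -2 + 21 = 19)
C(J, o) = 4 + J/3
H(q, X) = 9
l(L) = 1 - L/3
(l(-265) + 334840)*(H(-264, -181) + C(590, -161)) = ((1 - ⅓*(-265)) + 334840)*(9 + (4 + (⅓)*590)) = ((1 + 265/3) + 334840)*(9 + (4 + 590/3)) = (268/3 + 334840)*(9 + 602/3) = (1004788/3)*(629/3) = 632011652/9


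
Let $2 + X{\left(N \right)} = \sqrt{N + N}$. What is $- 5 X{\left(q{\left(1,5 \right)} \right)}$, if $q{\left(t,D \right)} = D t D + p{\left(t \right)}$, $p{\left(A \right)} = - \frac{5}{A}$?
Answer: $10 - 10 \sqrt{10} \approx -21.623$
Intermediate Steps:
$q{\left(t,D \right)} = - \frac{5}{t} + t D^{2}$ ($q{\left(t,D \right)} = D t D - \frac{5}{t} = t D^{2} - \frac{5}{t} = - \frac{5}{t} + t D^{2}$)
$X{\left(N \right)} = -2 + \sqrt{2} \sqrt{N}$ ($X{\left(N \right)} = -2 + \sqrt{N + N} = -2 + \sqrt{2 N} = -2 + \sqrt{2} \sqrt{N}$)
$- 5 X{\left(q{\left(1,5 \right)} \right)} = - 5 \left(-2 + \sqrt{2} \sqrt{- \frac{5}{1} + 1 \cdot 5^{2}}\right) = - 5 \left(-2 + \sqrt{2} \sqrt{\left(-5\right) 1 + 1 \cdot 25}\right) = - 5 \left(-2 + \sqrt{2} \sqrt{-5 + 25}\right) = - 5 \left(-2 + \sqrt{2} \sqrt{20}\right) = - 5 \left(-2 + \sqrt{2} \cdot 2 \sqrt{5}\right) = - 5 \left(-2 + 2 \sqrt{10}\right) = 10 - 10 \sqrt{10}$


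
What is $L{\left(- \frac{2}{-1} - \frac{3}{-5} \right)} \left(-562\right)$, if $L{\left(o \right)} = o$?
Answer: $- \frac{7306}{5} \approx -1461.2$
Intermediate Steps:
$L{\left(- \frac{2}{-1} - \frac{3}{-5} \right)} \left(-562\right) = \left(- \frac{2}{-1} - \frac{3}{-5}\right) \left(-562\right) = \left(\left(-2\right) \left(-1\right) - - \frac{3}{5}\right) \left(-562\right) = \left(2 + \frac{3}{5}\right) \left(-562\right) = \frac{13}{5} \left(-562\right) = - \frac{7306}{5}$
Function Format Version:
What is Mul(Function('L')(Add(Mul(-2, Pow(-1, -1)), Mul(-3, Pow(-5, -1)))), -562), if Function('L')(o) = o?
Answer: Rational(-7306, 5) ≈ -1461.2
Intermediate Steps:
Mul(Function('L')(Add(Mul(-2, Pow(-1, -1)), Mul(-3, Pow(-5, -1)))), -562) = Mul(Add(Mul(-2, Pow(-1, -1)), Mul(-3, Pow(-5, -1))), -562) = Mul(Add(Mul(-2, -1), Mul(-3, Rational(-1, 5))), -562) = Mul(Add(2, Rational(3, 5)), -562) = Mul(Rational(13, 5), -562) = Rational(-7306, 5)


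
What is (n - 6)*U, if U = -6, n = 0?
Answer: 36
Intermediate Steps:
(n - 6)*U = (0 - 6)*(-6) = -6*(-6) = 36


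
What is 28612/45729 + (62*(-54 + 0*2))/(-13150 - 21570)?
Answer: 9246043/12804120 ≈ 0.72211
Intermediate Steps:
28612/45729 + (62*(-54 + 0*2))/(-13150 - 21570) = 28612*(1/45729) + (62*(-54 + 0))/(-34720) = 28612/45729 + (62*(-54))*(-1/34720) = 28612/45729 - 3348*(-1/34720) = 28612/45729 + 27/280 = 9246043/12804120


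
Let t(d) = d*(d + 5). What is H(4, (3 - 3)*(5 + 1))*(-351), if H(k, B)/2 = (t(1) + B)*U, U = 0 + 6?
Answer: -25272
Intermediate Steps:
t(d) = d*(5 + d)
U = 6
H(k, B) = 72 + 12*B (H(k, B) = 2*((1*(5 + 1) + B)*6) = 2*((1*6 + B)*6) = 2*((6 + B)*6) = 2*(36 + 6*B) = 72 + 12*B)
H(4, (3 - 3)*(5 + 1))*(-351) = (72 + 12*((3 - 3)*(5 + 1)))*(-351) = (72 + 12*(0*6))*(-351) = (72 + 12*0)*(-351) = (72 + 0)*(-351) = 72*(-351) = -25272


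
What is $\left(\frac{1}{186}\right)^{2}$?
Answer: $\frac{1}{34596} \approx 2.8905 \cdot 10^{-5}$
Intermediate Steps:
$\left(\frac{1}{186}\right)^{2} = \frac{1}{34596}$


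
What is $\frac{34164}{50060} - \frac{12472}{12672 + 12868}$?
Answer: $\frac{3102503}{15981655} \approx 0.19413$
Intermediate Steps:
$\frac{34164}{50060} - \frac{12472}{12672 + 12868} = 34164 \cdot \frac{1}{50060} - \frac{12472}{25540} = \frac{8541}{12515} - \frac{3118}{6385} = \frac{3102503}{15981655}$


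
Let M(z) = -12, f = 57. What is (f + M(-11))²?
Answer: 2025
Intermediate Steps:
(f + M(-11))² = (57 - 12)² = 45² = 2025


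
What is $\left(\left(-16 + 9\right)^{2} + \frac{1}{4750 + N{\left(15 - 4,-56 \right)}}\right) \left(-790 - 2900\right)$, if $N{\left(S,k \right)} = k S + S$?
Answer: $- \frac{149892228}{829} \approx -1.8081 \cdot 10^{5}$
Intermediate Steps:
$N{\left(S,k \right)} = S + S k$ ($N{\left(S,k \right)} = S k + S = S + S k$)
$\left(\left(-16 + 9\right)^{2} + \frac{1}{4750 + N{\left(15 - 4,-56 \right)}}\right) \left(-790 - 2900\right) = \left(\left(-16 + 9\right)^{2} + \frac{1}{4750 + \left(15 - 4\right) \left(1 - 56\right)}\right) \left(-790 - 2900\right) = \left(\left(-7\right)^{2} + \frac{1}{4750 + \left(15 - 4\right) \left(-55\right)}\right) \left(-3690\right) = \left(49 + \frac{1}{4750 + 11 \left(-55\right)}\right) \left(-3690\right) = \left(49 + \frac{1}{4750 - 605}\right) \left(-3690\right) = \left(49 + \frac{1}{4145}\right) \left(-3690\right) = \frac{203106}{4145} \left(-3690\right) = - \frac{149892228}{829}$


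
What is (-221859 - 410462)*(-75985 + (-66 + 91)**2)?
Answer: 47651710560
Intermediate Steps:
(-221859 - 410462)*(-75985 + (-66 + 91)**2) = -632321*(-75985 + 25**2) = -632321*(-75985 + 625) = -632321*(-75360) = 47651710560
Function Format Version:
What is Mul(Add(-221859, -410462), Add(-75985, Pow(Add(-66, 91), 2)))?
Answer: 47651710560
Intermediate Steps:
Mul(Add(-221859, -410462), Add(-75985, Pow(Add(-66, 91), 2))) = Mul(-632321, Add(-75985, Pow(25, 2))) = Mul(-632321, Add(-75985, 625)) = Mul(-632321, -75360) = 47651710560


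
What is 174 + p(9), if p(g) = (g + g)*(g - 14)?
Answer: 84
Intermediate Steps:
p(g) = 2*g*(-14 + g) (p(g) = (2*g)*(-14 + g) = 2*g*(-14 + g))
174 + p(9) = 174 + 2*9*(-14 + 9) = 174 + 2*9*(-5) = 174 - 90 = 84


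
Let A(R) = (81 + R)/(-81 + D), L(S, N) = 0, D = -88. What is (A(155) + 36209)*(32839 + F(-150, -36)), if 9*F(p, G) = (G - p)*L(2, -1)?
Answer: 200944632315/169 ≈ 1.1890e+9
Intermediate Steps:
F(p, G) = 0 (F(p, G) = ((G - p)*0)/9 = (⅑)*0 = 0)
A(R) = -81/169 - R/169 (A(R) = (81 + R)/(-81 - 88) = (81 + R)/(-169) = (81 + R)*(-1/169) = -81/169 - R/169)
(A(155) + 36209)*(32839 + F(-150, -36)) = ((-81/169 - 1/169*155) + 36209)*(32839 + 0) = ((-81/169 - 155/169) + 36209)*32839 = (-236/169 + 36209)*32839 = (6119085/169)*32839 = 200944632315/169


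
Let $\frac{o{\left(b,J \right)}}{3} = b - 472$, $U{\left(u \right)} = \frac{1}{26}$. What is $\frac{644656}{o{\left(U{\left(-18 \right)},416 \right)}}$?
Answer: $- \frac{16761056}{36813} \approx -455.3$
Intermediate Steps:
$U{\left(u \right)} = \frac{1}{26}$
$o{\left(b,J \right)} = -1416 + 3 b$ ($o{\left(b,J \right)} = 3 \left(b - 472\right) = 3 \left(-472 + b\right) = -1416 + 3 b$)
$\frac{644656}{o{\left(U{\left(-18 \right)},416 \right)}} = \frac{644656}{-1416 + 3 \cdot \frac{1}{26}} = \frac{644656}{-1416 + \frac{3}{26}} = \frac{644656}{- \frac{36813}{26}} = 644656 \left(- \frac{26}{36813}\right) = - \frac{16761056}{36813}$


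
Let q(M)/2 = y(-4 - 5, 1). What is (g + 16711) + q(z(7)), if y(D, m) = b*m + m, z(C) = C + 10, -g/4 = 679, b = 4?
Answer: 14005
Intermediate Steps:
g = -2716 (g = -4*679 = -2716)
z(C) = 10 + C
y(D, m) = 5*m (y(D, m) = 4*m + m = 5*m)
q(M) = 10 (q(M) = 2*(5*1) = 2*5 = 10)
(g + 16711) + q(z(7)) = (-2716 + 16711) + 10 = 13995 + 10 = 14005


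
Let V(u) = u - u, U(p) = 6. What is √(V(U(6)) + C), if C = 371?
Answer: √371 ≈ 19.261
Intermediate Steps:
V(u) = 0
√(V(U(6)) + C) = √(0 + 371) = √371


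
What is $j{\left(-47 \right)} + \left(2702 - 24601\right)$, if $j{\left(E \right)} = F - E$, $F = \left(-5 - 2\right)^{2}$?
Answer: $-21803$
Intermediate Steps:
$F = 49$ ($F = \left(-7\right)^{2} = 49$)
$j{\left(E \right)} = 49 - E$
$j{\left(-47 \right)} + \left(2702 - 24601\right) = \left(49 - -47\right) + \left(2702 - 24601\right) = \left(49 + 47\right) - 21899 = 96 - 21899 = -21803$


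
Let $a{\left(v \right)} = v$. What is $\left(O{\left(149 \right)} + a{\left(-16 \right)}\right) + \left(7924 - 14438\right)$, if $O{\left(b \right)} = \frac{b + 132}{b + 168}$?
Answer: $- \frac{2069729}{317} \approx -6529.1$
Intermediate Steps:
$O{\left(b \right)} = \frac{132 + b}{168 + b}$
$\left(O{\left(149 \right)} + a{\left(-16 \right)}\right) + \left(7924 - 14438\right) = \left(\frac{132 + 149}{168 + 149} - 16\right) + \left(7924 - 14438\right) = \left(\frac{1}{317} \cdot 281 - 16\right) + \left(7924 - 14438\right) = \left(\frac{1}{317} \cdot 281 - 16\right) - 6514 = \left(\frac{281}{317} - 16\right) - 6514 = - \frac{4791}{317} - 6514 = - \frac{2069729}{317}$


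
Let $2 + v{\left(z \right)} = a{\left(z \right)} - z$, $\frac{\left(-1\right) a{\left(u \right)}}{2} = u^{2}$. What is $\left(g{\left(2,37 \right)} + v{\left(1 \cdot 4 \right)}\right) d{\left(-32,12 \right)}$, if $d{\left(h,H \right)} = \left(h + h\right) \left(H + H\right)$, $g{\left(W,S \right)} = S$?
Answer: $1536$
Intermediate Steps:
$a{\left(u \right)} = - 2 u^{2}$
$v{\left(z \right)} = -2 - z - 2 z^{2}$ ($v{\left(z \right)} = -2 - \left(z + 2 z^{2}\right) = -2 - z - 2 z^{2}$)
$d{\left(h,H \right)} = 4 H h$ ($d{\left(h,H \right)} = 2 h 2 H = 4 H h$)
$\left(g{\left(2,37 \right)} + v{\left(1 \cdot 4 \right)}\right) d{\left(-32,12 \right)} = \left(37 - \left(2 + 4 + 32\right)\right) 4 \cdot 12 \left(-32\right) = \left(37 - \left(6 + 32\right)\right) \left(-1536\right) = \left(37 - 38\right) \left(-1536\right) = \left(-1\right) \left(-1536\right) = 1536$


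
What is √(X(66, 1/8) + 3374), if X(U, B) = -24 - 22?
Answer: 16*√13 ≈ 57.689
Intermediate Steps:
X(U, B) = -46
√(X(66, 1/8) + 3374) = √(-46 + 3374) = √3328 = 16*√13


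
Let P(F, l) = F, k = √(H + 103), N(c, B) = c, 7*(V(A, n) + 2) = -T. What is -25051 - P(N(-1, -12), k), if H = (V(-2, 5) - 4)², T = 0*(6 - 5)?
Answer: -25050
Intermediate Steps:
T = 0 (T = 0*1 = 0)
V(A, n) = -2 (V(A, n) = -2 + (-1*0)/7 = -2 + (⅐)*0 = -2 + 0 = -2)
H = 36 (H = (-2 - 4)² = (-6)² = 36)
k = √139 (k = √(36 + 103) = √139 ≈ 11.790)
-25051 - P(N(-1, -12), k) = -25051 - 1*(-1) = -25051 + 1 = -25050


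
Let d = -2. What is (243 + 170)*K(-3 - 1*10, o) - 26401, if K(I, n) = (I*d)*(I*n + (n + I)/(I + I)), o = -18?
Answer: 2499094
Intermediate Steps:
K(I, n) = -2*I*(I*n + (I + n)/(2*I)) (K(I, n) = (I*(-2))*(I*n + (n + I)/(I + I)) = (-2*I)*(I*n + (I + n)/((2*I))) = (-2*I)*(I*n + (I + n)*(1/(2*I))) = (-2*I)*(I*n + (I + n)/(2*I)) = -2*I*(I*n + (I + n)/(2*I)))
(243 + 170)*K(-3 - 1*10, o) - 26401 = (243 + 170)*(-(-3 - 1*10) - 1*(-18) - 2*(-18)*(-3 - 1*10)²) - 26401 = 413*(-(-3 - 10) + 18 - 2*(-18)*(-3 - 10)²) - 26401 = 413*(-1*(-13) + 18 - 2*(-18)*(-13)²) - 26401 = 413*(13 + 18 - 2*(-18)*169) - 26401 = 413*(13 + 18 + 6084) - 26401 = 413*6115 - 26401 = 2525495 - 26401 = 2499094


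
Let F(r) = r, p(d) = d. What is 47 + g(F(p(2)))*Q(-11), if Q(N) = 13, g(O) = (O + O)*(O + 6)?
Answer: 463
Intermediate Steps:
g(O) = 2*O*(6 + O) (g(O) = (2*O)*(6 + O) = 2*O*(6 + O))
47 + g(F(p(2)))*Q(-11) = 47 + (2*2*(6 + 2))*13 = 47 + (2*2*8)*13 = 47 + 32*13 = 47 + 416 = 463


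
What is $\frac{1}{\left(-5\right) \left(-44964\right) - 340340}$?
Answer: $- \frac{1}{115520} \approx -8.6565 \cdot 10^{-6}$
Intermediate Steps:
$\frac{1}{\left(-5\right) \left(-44964\right) - 340340} = \frac{1}{224820 - 340340} = \frac{1}{-115520} = - \frac{1}{115520}$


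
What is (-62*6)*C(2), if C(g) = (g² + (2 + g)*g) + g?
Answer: -5208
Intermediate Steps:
C(g) = g + g² + g*(2 + g) (C(g) = (g² + g*(2 + g)) + g = g + g² + g*(2 + g))
(-62*6)*C(2) = (-62*6)*(2*(3 + 2*2)) = -744*(3 + 4) = -744*7 = -372*14 = -5208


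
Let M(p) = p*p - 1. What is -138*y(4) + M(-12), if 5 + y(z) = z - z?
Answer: 833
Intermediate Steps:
M(p) = -1 + p² (M(p) = p² - 1 = -1 + p²)
y(z) = -5 (y(z) = -5 + (z - z) = -5 + 0 = -5)
-138*y(4) + M(-12) = -138*(-5) + (-1 + (-12)²) = 690 + (-1 + 144) = 690 + 143 = 833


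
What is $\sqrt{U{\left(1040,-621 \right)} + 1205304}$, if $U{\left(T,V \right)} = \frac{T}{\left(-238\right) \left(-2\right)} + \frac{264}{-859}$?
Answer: $\frac{2 \sqrt{3148600307112967}}{102221} \approx 1097.9$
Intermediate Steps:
$U{\left(T,V \right)} = - \frac{264}{859} + \frac{T}{476}$ ($U{\left(T,V \right)} = \frac{T}{476} + 264 \left(- \frac{1}{859}\right) = T \frac{1}{476} - \frac{264}{859} = \frac{T}{476} - \frac{264}{859} = - \frac{264}{859} + \frac{T}{476}$)
$\sqrt{U{\left(1040,-621 \right)} + 1205304} = \sqrt{\left(- \frac{264}{859} + \frac{1}{476} \cdot 1040\right) + 1205304} = \sqrt{\left(- \frac{264}{859} + \frac{260}{119}\right) + 1205304} = \sqrt{\frac{191924}{102221} + 1205304} = \sqrt{\frac{123207572108}{102221}} = \frac{2 \sqrt{3148600307112967}}{102221}$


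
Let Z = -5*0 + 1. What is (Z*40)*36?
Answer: 1440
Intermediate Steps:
Z = 1 (Z = 0 + 1 = 1)
(Z*40)*36 = (1*40)*36 = 40*36 = 1440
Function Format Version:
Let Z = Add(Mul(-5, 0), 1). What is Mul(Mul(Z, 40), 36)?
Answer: 1440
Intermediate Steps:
Z = 1 (Z = Add(0, 1) = 1)
Mul(Mul(Z, 40), 36) = Mul(Mul(1, 40), 36) = Mul(40, 36) = 1440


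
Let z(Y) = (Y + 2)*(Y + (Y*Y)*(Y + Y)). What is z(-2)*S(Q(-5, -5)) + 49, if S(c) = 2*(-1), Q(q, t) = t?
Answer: 49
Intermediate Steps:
S(c) = -2
z(Y) = (2 + Y)*(Y + 2*Y³) (z(Y) = (2 + Y)*(Y + Y²*(2*Y)) = (2 + Y)*(Y + 2*Y³))
z(-2)*S(Q(-5, -5)) + 49 = -2*(2 - 2 + 2*(-2)³ + 4*(-2)²)*(-2) + 49 = -2*(2 - 2 + 2*(-8) + 4*4)*(-2) + 49 = -2*(2 - 2 - 16 + 16)*(-2) + 49 = -2*0*(-2) + 49 = 0*(-2) + 49 = 0 + 49 = 49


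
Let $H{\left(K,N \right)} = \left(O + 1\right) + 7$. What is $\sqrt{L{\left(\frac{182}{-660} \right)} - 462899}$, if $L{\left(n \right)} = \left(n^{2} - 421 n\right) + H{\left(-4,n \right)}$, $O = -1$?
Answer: $\frac{i \sqrt{50396287889}}{330} \approx 680.28 i$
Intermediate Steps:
$H{\left(K,N \right)} = 7$ ($H{\left(K,N \right)} = \left(-1 + 1\right) + 7 = 0 + 7 = 7$)
$L{\left(n \right)} = 7 + n^{2} - 421 n$ ($L{\left(n \right)} = \left(n^{2} - 421 n\right) + 7 = 7 + n^{2} - 421 n$)
$\sqrt{L{\left(\frac{182}{-660} \right)} - 462899} = \sqrt{\left(7 + \left(\frac{182}{-660}\right)^{2} - 421 \frac{182}{-660}\right) - 462899} = \sqrt{\left(7 + \left(182 \left(- \frac{1}{660}\right)\right)^{2} - 421 \cdot 182 \left(- \frac{1}{660}\right)\right) - 462899} = \sqrt{\left(7 + \left(- \frac{91}{330}\right)^{2} - - \frac{38311}{330}\right) - 462899} = \sqrt{\left(7 + \frac{8281}{108900} + \frac{38311}{330}\right) - 462899} = \sqrt{\frac{13413211}{108900} - 462899} = \sqrt{- \frac{50396287889}{108900}} = \frac{i \sqrt{50396287889}}{330}$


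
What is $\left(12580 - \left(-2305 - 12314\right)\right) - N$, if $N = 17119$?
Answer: $10080$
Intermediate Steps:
$\left(12580 - \left(-2305 - 12314\right)\right) - N = \left(12580 - \left(-2305 - 12314\right)\right) - 17119 = \left(12580 - -14619\right) - 17119 = \left(12580 + 14619\right) - 17119 = 27199 - 17119 = 10080$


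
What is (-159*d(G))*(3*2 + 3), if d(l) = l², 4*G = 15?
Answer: -321975/16 ≈ -20123.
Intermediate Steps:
G = 15/4 (G = (¼)*15 = 15/4 ≈ 3.7500)
(-159*d(G))*(3*2 + 3) = (-159*(15/4)²)*(3*2 + 3) = (-159*225/16)*(6 + 3) = -35775/16*9 = -321975/16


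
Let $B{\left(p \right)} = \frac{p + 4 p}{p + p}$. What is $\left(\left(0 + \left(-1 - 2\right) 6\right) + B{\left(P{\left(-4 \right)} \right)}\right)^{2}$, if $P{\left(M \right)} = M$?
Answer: $\frac{961}{4} \approx 240.25$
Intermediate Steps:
$B{\left(p \right)} = \frac{5}{2}$ ($B{\left(p \right)} = \frac{5 p}{2 p} = 5 p \frac{1}{2 p} = \frac{5}{2}$)
$\left(\left(0 + \left(-1 - 2\right) 6\right) + B{\left(P{\left(-4 \right)} \right)}\right)^{2} = \left(\left(0 + \left(-1 - 2\right) 6\right) + \frac{5}{2}\right)^{2} = \left(\left(0 - 18\right) + \frac{5}{2}\right)^{2} = \left(-18 + \frac{5}{2}\right)^{2} = \left(- \frac{31}{2}\right)^{2} = \frac{961}{4}$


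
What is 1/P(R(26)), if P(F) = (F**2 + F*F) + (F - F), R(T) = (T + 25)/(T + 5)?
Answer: 961/5202 ≈ 0.18474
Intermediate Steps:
R(T) = (25 + T)/(5 + T)
P(F) = 2*F**2 (P(F) = (F**2 + F**2) + 0 = 2*F**2 + 0 = 2*F**2)
1/P(R(26)) = 1/(2*((25 + 26)/(5 + 26))**2) = 1/(2*(51/31)**2) = 1/(2*(2601/961)) = 1/(5202/961) = 961/5202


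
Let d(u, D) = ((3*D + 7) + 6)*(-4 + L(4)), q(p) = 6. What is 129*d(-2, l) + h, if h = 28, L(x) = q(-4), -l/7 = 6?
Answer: -29126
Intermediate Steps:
l = -42 (l = -7*6 = -42)
L(x) = 6
d(u, D) = 26 + 6*D (d(u, D) = ((3*D + 7) + 6)*(-4 + 6) = ((7 + 3*D) + 6)*2 = (13 + 3*D)*2 = 26 + 6*D)
129*d(-2, l) + h = 129*(26 + 6*(-42)) + 28 = 129*(26 - 252) + 28 = 129*(-226) + 28 = -29154 + 28 = -29126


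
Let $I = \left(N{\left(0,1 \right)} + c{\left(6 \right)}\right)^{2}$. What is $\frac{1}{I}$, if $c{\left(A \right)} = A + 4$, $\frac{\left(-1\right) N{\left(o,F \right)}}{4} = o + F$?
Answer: $\frac{1}{36} \approx 0.027778$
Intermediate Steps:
$N{\left(o,F \right)} = - 4 F - 4 o$ ($N{\left(o,F \right)} = - 4 \left(o + F\right) = - 4 \left(F + o\right) = - 4 F - 4 o$)
$c{\left(A \right)} = 4 + A$
$I = 36$ ($I = \left(\left(\left(-4\right) 1 - 0\right) + \left(4 + 6\right)\right)^{2} = \left(\left(-4 + 0\right) + 10\right)^{2} = \left(-4 + 10\right)^{2} = 6^{2} = 36$)
$\frac{1}{I} = \frac{1}{36}$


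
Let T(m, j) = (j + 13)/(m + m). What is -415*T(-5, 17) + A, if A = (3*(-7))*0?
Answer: 1245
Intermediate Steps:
A = 0 (A = -21*0 = 0)
T(m, j) = (13 + j)/(2*m) (T(m, j) = (13 + j)/((2*m)) = (13 + j)*(1/(2*m)) = (13 + j)/(2*m))
-415*T(-5, 17) + A = -415*(13 + 17)/(2*(-5)) + 0 = -415*(-1)*30/(2*5) + 0 = -415*(-3) + 0 = 1245 + 0 = 1245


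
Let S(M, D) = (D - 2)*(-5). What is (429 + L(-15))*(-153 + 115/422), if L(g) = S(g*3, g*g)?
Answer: 22106693/211 ≈ 1.0477e+5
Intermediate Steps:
S(M, D) = 10 - 5*D (S(M, D) = (-2 + D)*(-5) = 10 - 5*D)
L(g) = 10 - 5*g² (L(g) = 10 - 5*g*g = 10 - 5*g²)
(429 + L(-15))*(-153 + 115/422) = (429 + (10 - 5*(-15)²))*(-153 + 115/422) = (429 + (10 - 5*225))*(-153 + 115*(1/422)) = (429 + (10 - 1125))*(-153 + 115/422) = (429 - 1115)*(-64451/422) = -686*(-64451/422) = 22106693/211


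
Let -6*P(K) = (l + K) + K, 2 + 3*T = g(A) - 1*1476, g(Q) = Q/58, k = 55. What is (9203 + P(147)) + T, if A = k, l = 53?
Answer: 752795/87 ≈ 8652.8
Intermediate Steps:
A = 55
g(Q) = Q/58 (g(Q) = Q*(1/58) = Q/58)
T = -85669/174 (T = -2/3 + ((1/58)*55 - 1*1476)/3 = -2/3 + (55/58 - 1476)/3 = -2/3 + (1/3)*(-85553/58) = -2/3 - 85553/174 = -85669/174 ≈ -492.35)
P(K) = -53/6 - K/3 (P(K) = -((53 + K) + K)/6 = -(53 + 2*K)/6 = -53/6 - K/3)
(9203 + P(147)) + T = (9203 + (-53/6 - 1/3*147)) - 85669/174 = (9203 + (-53/6 - 49)) - 85669/174 = (9203 - 347/6) - 85669/174 = 54871/6 - 85669/174 = 752795/87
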